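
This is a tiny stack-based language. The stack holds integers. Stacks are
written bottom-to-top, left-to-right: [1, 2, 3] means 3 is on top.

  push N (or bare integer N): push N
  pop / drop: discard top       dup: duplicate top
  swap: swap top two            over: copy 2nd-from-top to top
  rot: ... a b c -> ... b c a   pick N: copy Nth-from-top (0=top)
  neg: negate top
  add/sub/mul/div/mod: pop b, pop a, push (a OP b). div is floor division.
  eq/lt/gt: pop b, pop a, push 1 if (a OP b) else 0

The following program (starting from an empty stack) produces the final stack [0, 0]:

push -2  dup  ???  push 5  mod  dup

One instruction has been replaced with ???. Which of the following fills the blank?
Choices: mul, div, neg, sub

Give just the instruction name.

Answer: sub

Derivation:
Stack before ???: [-2, -2]
Stack after ???:  [0]
Checking each choice:
  mul: produces [4, 4]
  div: produces [1, 1]
  neg: produces [-2, 2, 2]
  sub: MATCH


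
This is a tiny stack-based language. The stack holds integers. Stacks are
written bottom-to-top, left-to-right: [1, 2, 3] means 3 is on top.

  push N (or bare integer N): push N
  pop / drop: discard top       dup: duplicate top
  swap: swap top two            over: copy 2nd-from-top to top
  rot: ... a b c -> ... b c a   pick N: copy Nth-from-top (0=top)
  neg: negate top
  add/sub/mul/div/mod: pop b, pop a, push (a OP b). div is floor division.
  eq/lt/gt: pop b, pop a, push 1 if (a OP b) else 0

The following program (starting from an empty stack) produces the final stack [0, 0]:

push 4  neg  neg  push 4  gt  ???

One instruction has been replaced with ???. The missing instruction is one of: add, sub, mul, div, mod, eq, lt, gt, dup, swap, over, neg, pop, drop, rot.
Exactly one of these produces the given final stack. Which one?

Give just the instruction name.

Stack before ???: [0]
Stack after ???:  [0, 0]
The instruction that transforms [0] -> [0, 0] is: dup

Answer: dup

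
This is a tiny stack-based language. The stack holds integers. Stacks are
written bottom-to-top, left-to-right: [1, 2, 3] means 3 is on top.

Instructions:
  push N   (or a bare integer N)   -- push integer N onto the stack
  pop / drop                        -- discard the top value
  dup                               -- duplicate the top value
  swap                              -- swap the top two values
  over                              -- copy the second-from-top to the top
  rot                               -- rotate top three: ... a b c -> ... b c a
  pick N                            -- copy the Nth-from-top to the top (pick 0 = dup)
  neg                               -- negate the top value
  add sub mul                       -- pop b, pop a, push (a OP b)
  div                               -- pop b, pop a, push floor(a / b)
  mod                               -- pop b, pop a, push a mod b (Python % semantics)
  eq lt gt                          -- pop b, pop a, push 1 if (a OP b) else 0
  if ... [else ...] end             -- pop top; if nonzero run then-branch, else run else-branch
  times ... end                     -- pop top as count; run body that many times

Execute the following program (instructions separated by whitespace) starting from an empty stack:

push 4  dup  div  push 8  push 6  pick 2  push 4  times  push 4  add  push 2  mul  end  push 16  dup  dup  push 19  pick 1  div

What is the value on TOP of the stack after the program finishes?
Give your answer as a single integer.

After 'push 4': [4]
After 'dup': [4, 4]
After 'div': [1]
After 'push 8': [1, 8]
After 'push 6': [1, 8, 6]
After 'pick 2': [1, 8, 6, 1]
After 'push 4': [1, 8, 6, 1, 4]
After 'times': [1, 8, 6, 1]
After 'push 4': [1, 8, 6, 1, 4]
After 'add': [1, 8, 6, 5]
  ...
After 'push 4': [1, 8, 6, 64, 4]
After 'add': [1, 8, 6, 68]
After 'push 2': [1, 8, 6, 68, 2]
After 'mul': [1, 8, 6, 136]
After 'push 16': [1, 8, 6, 136, 16]
After 'dup': [1, 8, 6, 136, 16, 16]
After 'dup': [1, 8, 6, 136, 16, 16, 16]
After 'push 19': [1, 8, 6, 136, 16, 16, 16, 19]
After 'pick 1': [1, 8, 6, 136, 16, 16, 16, 19, 16]
After 'div': [1, 8, 6, 136, 16, 16, 16, 1]

Answer: 1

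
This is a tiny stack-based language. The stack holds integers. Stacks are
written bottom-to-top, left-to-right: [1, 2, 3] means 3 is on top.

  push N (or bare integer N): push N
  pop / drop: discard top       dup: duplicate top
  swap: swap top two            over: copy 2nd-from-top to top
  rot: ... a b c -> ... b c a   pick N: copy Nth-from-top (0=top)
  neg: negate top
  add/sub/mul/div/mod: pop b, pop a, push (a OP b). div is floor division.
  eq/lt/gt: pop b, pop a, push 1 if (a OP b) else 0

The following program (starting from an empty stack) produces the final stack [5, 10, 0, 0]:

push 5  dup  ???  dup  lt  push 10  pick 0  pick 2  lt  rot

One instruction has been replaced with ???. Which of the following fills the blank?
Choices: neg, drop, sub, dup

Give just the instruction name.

Stack before ???: [5, 5]
Stack after ???:  [5, -5]
Checking each choice:
  neg: MATCH
  drop: produces [10, 0, 0]
  sub: produces [10, 0, 0]
  dup: produces [5, 5, 10, 0, 0]


Answer: neg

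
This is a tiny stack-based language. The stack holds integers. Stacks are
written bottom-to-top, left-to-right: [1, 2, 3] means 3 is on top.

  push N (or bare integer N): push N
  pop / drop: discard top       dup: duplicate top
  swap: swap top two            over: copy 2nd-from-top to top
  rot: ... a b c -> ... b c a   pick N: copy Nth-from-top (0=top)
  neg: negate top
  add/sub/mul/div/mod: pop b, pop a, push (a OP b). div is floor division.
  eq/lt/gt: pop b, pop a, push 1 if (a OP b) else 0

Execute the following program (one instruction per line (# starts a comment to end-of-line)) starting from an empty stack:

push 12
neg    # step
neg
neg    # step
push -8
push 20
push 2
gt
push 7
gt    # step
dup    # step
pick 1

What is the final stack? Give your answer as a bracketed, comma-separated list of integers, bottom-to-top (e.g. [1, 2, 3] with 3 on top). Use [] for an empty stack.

After 'push 12': [12]
After 'neg': [-12]
After 'neg': [12]
After 'neg': [-12]
After 'push -8': [-12, -8]
After 'push 20': [-12, -8, 20]
After 'push 2': [-12, -8, 20, 2]
After 'gt': [-12, -8, 1]
After 'push 7': [-12, -8, 1, 7]
After 'gt': [-12, -8, 0]
After 'dup': [-12, -8, 0, 0]
After 'pick 1': [-12, -8, 0, 0, 0]

Answer: [-12, -8, 0, 0, 0]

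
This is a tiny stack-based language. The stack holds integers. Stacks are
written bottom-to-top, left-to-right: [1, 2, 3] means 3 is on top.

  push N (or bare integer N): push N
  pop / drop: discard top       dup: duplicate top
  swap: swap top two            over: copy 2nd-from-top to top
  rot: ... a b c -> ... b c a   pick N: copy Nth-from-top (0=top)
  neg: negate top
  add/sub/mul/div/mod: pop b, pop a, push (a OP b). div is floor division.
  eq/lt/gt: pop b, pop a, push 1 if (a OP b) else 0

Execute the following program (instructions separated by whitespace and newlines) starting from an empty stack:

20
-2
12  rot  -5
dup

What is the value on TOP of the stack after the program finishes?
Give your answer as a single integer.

Answer: -5

Derivation:
After 'push 20': [20]
After 'push -2': [20, -2]
After 'push 12': [20, -2, 12]
After 'rot': [-2, 12, 20]
After 'push -5': [-2, 12, 20, -5]
After 'dup': [-2, 12, 20, -5, -5]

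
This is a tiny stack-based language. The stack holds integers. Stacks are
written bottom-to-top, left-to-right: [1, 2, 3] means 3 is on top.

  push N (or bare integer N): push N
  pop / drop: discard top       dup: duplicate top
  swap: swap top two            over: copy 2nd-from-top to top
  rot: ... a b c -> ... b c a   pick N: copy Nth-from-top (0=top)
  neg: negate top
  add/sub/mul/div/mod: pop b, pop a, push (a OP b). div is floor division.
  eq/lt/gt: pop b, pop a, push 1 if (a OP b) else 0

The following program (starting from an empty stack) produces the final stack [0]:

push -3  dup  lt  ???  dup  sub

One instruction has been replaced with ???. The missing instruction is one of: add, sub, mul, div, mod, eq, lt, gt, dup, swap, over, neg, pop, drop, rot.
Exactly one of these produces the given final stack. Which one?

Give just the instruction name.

Stack before ???: [0]
Stack after ???:  [0]
The instruction that transforms [0] -> [0] is: neg

Answer: neg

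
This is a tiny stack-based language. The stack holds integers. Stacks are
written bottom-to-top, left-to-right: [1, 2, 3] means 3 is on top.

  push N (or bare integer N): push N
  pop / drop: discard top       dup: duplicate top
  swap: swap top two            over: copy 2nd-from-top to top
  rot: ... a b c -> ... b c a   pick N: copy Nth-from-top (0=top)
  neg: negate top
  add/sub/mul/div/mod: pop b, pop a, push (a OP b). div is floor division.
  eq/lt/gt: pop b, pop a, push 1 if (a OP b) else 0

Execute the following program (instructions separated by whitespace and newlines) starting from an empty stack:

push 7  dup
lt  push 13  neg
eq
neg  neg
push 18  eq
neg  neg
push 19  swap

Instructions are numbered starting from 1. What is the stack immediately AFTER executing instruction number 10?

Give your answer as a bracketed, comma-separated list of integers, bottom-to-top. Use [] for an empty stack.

Step 1 ('push 7'): [7]
Step 2 ('dup'): [7, 7]
Step 3 ('lt'): [0]
Step 4 ('push 13'): [0, 13]
Step 5 ('neg'): [0, -13]
Step 6 ('eq'): [0]
Step 7 ('neg'): [0]
Step 8 ('neg'): [0]
Step 9 ('push 18'): [0, 18]
Step 10 ('eq'): [0]

Answer: [0]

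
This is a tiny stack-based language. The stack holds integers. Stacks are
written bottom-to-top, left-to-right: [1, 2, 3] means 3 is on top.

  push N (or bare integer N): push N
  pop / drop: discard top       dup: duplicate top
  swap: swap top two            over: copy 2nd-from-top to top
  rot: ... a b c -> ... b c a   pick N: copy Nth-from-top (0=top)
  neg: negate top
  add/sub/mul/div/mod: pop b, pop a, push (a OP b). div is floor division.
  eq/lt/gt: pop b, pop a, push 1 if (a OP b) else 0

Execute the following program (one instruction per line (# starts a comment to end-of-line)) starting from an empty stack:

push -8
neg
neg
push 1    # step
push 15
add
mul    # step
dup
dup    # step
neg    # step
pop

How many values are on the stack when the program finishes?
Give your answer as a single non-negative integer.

After 'push -8': stack = [-8] (depth 1)
After 'neg': stack = [8] (depth 1)
After 'neg': stack = [-8] (depth 1)
After 'push 1': stack = [-8, 1] (depth 2)
After 'push 15': stack = [-8, 1, 15] (depth 3)
After 'add': stack = [-8, 16] (depth 2)
After 'mul': stack = [-128] (depth 1)
After 'dup': stack = [-128, -128] (depth 2)
After 'dup': stack = [-128, -128, -128] (depth 3)
After 'neg': stack = [-128, -128, 128] (depth 3)
After 'pop': stack = [-128, -128] (depth 2)

Answer: 2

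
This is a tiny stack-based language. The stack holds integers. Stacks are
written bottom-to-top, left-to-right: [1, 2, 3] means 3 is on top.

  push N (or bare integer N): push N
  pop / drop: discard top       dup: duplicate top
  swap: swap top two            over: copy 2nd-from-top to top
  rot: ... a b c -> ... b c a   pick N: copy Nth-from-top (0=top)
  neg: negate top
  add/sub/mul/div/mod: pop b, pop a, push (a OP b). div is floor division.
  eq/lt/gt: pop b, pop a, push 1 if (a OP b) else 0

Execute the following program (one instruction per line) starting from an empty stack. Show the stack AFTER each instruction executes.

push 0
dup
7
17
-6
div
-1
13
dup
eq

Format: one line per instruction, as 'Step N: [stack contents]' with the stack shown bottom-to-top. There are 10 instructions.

Step 1: [0]
Step 2: [0, 0]
Step 3: [0, 0, 7]
Step 4: [0, 0, 7, 17]
Step 5: [0, 0, 7, 17, -6]
Step 6: [0, 0, 7, -3]
Step 7: [0, 0, 7, -3, -1]
Step 8: [0, 0, 7, -3, -1, 13]
Step 9: [0, 0, 7, -3, -1, 13, 13]
Step 10: [0, 0, 7, -3, -1, 1]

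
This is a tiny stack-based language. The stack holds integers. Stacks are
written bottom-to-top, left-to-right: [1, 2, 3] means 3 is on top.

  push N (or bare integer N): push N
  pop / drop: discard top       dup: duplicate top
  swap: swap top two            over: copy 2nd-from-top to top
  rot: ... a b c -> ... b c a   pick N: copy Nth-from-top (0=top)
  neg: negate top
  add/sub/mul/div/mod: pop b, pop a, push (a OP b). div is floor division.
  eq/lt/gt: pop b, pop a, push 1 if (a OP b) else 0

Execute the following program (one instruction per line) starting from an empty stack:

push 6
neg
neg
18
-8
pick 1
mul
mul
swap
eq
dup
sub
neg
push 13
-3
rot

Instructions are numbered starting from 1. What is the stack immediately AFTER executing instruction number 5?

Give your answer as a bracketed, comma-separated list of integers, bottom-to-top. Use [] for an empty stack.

Answer: [6, 18, -8]

Derivation:
Step 1 ('push 6'): [6]
Step 2 ('neg'): [-6]
Step 3 ('neg'): [6]
Step 4 ('18'): [6, 18]
Step 5 ('-8'): [6, 18, -8]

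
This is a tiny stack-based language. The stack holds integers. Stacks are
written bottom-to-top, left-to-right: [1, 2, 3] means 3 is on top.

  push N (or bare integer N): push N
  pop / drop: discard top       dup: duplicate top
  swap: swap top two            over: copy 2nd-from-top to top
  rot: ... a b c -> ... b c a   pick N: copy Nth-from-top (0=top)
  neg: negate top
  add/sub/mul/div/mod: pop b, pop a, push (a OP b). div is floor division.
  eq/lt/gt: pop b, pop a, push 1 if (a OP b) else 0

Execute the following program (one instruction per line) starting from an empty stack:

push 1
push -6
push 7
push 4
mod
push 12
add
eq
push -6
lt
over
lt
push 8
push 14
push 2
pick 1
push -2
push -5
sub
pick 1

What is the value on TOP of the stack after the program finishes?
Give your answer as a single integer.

Answer: 14

Derivation:
After 'push 1': [1]
After 'push -6': [1, -6]
After 'push 7': [1, -6, 7]
After 'push 4': [1, -6, 7, 4]
After 'mod': [1, -6, 3]
After 'push 12': [1, -6, 3, 12]
After 'add': [1, -6, 15]
After 'eq': [1, 0]
After 'push -6': [1, 0, -6]
After 'lt': [1, 0]
After 'over': [1, 0, 1]
After 'lt': [1, 1]
After 'push 8': [1, 1, 8]
After 'push 14': [1, 1, 8, 14]
After 'push 2': [1, 1, 8, 14, 2]
After 'pick 1': [1, 1, 8, 14, 2, 14]
After 'push -2': [1, 1, 8, 14, 2, 14, -2]
After 'push -5': [1, 1, 8, 14, 2, 14, -2, -5]
After 'sub': [1, 1, 8, 14, 2, 14, 3]
After 'pick 1': [1, 1, 8, 14, 2, 14, 3, 14]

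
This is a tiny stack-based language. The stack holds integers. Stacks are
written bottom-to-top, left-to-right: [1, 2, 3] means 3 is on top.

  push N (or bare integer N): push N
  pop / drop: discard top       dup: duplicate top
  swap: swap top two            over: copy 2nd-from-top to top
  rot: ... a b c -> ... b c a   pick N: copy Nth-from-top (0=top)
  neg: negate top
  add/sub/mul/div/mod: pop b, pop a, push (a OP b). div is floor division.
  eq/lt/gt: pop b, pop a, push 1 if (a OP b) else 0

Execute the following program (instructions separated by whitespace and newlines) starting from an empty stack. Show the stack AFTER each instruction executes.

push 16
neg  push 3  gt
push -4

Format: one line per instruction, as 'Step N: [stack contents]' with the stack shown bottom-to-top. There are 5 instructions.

Step 1: [16]
Step 2: [-16]
Step 3: [-16, 3]
Step 4: [0]
Step 5: [0, -4]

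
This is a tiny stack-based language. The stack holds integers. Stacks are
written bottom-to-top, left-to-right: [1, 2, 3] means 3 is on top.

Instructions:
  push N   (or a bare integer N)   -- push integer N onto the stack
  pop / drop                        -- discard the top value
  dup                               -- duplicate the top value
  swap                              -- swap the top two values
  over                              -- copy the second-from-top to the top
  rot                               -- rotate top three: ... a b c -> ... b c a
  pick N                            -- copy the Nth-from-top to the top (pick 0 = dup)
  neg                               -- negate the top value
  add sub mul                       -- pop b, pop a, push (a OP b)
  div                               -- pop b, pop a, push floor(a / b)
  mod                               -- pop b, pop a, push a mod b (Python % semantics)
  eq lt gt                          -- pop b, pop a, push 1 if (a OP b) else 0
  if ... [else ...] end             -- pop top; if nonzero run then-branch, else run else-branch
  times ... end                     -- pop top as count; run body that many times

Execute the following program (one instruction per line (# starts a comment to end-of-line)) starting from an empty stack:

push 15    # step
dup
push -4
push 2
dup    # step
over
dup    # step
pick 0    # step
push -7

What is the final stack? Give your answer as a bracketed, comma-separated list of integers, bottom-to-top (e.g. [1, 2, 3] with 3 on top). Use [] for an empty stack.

After 'push 15': [15]
After 'dup': [15, 15]
After 'push -4': [15, 15, -4]
After 'push 2': [15, 15, -4, 2]
After 'dup': [15, 15, -4, 2, 2]
After 'over': [15, 15, -4, 2, 2, 2]
After 'dup': [15, 15, -4, 2, 2, 2, 2]
After 'pick 0': [15, 15, -4, 2, 2, 2, 2, 2]
After 'push -7': [15, 15, -4, 2, 2, 2, 2, 2, -7]

Answer: [15, 15, -4, 2, 2, 2, 2, 2, -7]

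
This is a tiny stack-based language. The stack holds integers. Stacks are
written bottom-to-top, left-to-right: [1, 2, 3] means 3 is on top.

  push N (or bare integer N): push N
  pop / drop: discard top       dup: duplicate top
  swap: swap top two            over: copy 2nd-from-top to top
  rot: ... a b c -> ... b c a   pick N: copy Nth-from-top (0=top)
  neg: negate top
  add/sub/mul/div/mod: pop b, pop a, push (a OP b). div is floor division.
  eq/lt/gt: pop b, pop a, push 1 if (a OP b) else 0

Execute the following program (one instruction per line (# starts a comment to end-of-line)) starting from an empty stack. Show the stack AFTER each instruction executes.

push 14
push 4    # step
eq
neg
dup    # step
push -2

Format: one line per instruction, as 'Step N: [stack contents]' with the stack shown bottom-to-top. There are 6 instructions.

Step 1: [14]
Step 2: [14, 4]
Step 3: [0]
Step 4: [0]
Step 5: [0, 0]
Step 6: [0, 0, -2]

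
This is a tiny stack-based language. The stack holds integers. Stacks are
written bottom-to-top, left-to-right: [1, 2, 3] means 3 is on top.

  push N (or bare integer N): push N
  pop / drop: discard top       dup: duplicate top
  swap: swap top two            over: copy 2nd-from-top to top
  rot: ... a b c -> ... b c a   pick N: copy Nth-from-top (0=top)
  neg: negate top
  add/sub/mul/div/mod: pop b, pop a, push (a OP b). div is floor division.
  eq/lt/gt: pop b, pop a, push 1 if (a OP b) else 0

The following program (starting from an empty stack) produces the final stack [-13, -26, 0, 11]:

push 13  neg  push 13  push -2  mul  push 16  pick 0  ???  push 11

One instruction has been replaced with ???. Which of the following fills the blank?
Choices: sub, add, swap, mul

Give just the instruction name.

Answer: sub

Derivation:
Stack before ???: [-13, -26, 16, 16]
Stack after ???:  [-13, -26, 0]
Checking each choice:
  sub: MATCH
  add: produces [-13, -26, 32, 11]
  swap: produces [-13, -26, 16, 16, 11]
  mul: produces [-13, -26, 256, 11]


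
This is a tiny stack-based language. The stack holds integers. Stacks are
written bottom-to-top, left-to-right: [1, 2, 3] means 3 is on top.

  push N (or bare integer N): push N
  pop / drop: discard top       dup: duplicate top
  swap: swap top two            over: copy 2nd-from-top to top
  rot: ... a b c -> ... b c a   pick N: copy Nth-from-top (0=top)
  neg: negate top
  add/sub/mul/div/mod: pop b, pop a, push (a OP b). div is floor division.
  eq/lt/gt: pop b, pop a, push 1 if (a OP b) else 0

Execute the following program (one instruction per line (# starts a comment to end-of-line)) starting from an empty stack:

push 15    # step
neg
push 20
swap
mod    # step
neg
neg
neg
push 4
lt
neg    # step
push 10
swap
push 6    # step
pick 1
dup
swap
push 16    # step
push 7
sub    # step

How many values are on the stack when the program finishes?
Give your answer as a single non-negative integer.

Answer: 6

Derivation:
After 'push 15': stack = [15] (depth 1)
After 'neg': stack = [-15] (depth 1)
After 'push 20': stack = [-15, 20] (depth 2)
After 'swap': stack = [20, -15] (depth 2)
After 'mod': stack = [-10] (depth 1)
After 'neg': stack = [10] (depth 1)
After 'neg': stack = [-10] (depth 1)
After 'neg': stack = [10] (depth 1)
After 'push 4': stack = [10, 4] (depth 2)
After 'lt': stack = [0] (depth 1)
After 'neg': stack = [0] (depth 1)
After 'push 10': stack = [0, 10] (depth 2)
After 'swap': stack = [10, 0] (depth 2)
After 'push 6': stack = [10, 0, 6] (depth 3)
After 'pick 1': stack = [10, 0, 6, 0] (depth 4)
After 'dup': stack = [10, 0, 6, 0, 0] (depth 5)
After 'swap': stack = [10, 0, 6, 0, 0] (depth 5)
After 'push 16': stack = [10, 0, 6, 0, 0, 16] (depth 6)
After 'push 7': stack = [10, 0, 6, 0, 0, 16, 7] (depth 7)
After 'sub': stack = [10, 0, 6, 0, 0, 9] (depth 6)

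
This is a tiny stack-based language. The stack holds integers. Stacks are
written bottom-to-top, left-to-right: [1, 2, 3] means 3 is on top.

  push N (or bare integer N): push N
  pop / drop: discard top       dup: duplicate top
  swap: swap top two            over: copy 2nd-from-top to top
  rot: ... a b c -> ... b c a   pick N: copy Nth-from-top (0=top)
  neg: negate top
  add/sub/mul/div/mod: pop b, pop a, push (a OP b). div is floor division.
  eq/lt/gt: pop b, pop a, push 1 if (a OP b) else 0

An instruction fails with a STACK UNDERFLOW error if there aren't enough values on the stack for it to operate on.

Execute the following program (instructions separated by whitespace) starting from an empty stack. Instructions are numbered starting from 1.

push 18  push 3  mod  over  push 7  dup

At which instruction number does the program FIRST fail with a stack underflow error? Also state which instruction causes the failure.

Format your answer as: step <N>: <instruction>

Answer: step 4: over

Derivation:
Step 1 ('push 18'): stack = [18], depth = 1
Step 2 ('push 3'): stack = [18, 3], depth = 2
Step 3 ('mod'): stack = [0], depth = 1
Step 4 ('over'): needs 2 value(s) but depth is 1 — STACK UNDERFLOW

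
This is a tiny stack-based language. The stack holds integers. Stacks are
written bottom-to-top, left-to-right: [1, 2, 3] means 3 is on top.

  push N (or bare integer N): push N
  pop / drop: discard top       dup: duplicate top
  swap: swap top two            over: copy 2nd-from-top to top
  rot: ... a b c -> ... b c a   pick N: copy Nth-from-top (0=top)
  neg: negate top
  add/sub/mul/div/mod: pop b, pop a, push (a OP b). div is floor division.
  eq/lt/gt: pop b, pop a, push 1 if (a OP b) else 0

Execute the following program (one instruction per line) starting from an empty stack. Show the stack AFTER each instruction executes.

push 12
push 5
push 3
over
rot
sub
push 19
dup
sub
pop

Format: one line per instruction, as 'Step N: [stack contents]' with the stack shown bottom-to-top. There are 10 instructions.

Step 1: [12]
Step 2: [12, 5]
Step 3: [12, 5, 3]
Step 4: [12, 5, 3, 5]
Step 5: [12, 3, 5, 5]
Step 6: [12, 3, 0]
Step 7: [12, 3, 0, 19]
Step 8: [12, 3, 0, 19, 19]
Step 9: [12, 3, 0, 0]
Step 10: [12, 3, 0]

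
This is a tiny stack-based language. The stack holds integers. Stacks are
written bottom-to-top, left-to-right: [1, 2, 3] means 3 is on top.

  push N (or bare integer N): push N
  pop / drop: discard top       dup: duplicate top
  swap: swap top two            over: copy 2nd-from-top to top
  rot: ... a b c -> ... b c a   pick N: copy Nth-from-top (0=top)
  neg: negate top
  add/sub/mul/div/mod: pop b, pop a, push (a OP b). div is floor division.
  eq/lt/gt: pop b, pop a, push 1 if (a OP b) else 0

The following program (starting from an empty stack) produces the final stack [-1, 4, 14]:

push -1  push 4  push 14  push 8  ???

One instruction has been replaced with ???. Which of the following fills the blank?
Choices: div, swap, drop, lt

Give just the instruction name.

Stack before ???: [-1, 4, 14, 8]
Stack after ???:  [-1, 4, 14]
Checking each choice:
  div: produces [-1, 4, 1]
  swap: produces [-1, 4, 8, 14]
  drop: MATCH
  lt: produces [-1, 4, 0]


Answer: drop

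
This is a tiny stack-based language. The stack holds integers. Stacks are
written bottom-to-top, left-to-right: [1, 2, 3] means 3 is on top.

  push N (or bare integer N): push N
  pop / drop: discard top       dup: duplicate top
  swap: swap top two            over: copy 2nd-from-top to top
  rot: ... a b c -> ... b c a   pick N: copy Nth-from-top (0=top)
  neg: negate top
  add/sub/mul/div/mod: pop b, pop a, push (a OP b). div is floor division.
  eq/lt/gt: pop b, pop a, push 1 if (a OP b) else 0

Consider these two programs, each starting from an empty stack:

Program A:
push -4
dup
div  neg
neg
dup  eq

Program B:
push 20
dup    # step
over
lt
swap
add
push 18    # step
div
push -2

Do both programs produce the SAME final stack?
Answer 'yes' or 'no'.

Program A trace:
  After 'push -4': [-4]
  After 'dup': [-4, -4]
  After 'div': [1]
  After 'neg': [-1]
  After 'neg': [1]
  After 'dup': [1, 1]
  After 'eq': [1]
Program A final stack: [1]

Program B trace:
  After 'push 20': [20]
  After 'dup': [20, 20]
  After 'over': [20, 20, 20]
  After 'lt': [20, 0]
  After 'swap': [0, 20]
  After 'add': [20]
  After 'push 18': [20, 18]
  After 'div': [1]
  After 'push -2': [1, -2]
Program B final stack: [1, -2]
Same: no

Answer: no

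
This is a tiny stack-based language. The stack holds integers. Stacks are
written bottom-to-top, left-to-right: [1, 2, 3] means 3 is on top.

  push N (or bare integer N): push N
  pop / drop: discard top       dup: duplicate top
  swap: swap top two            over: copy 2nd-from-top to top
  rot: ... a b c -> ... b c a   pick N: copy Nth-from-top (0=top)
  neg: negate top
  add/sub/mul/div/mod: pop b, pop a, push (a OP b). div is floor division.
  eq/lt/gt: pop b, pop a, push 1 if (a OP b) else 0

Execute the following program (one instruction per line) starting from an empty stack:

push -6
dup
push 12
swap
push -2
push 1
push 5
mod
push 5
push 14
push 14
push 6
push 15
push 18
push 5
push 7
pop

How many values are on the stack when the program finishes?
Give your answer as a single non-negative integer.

After 'push -6': stack = [-6] (depth 1)
After 'dup': stack = [-6, -6] (depth 2)
After 'push 12': stack = [-6, -6, 12] (depth 3)
After 'swap': stack = [-6, 12, -6] (depth 3)
After 'push -2': stack = [-6, 12, -6, -2] (depth 4)
After 'push 1': stack = [-6, 12, -6, -2, 1] (depth 5)
After 'push 5': stack = [-6, 12, -6, -2, 1, 5] (depth 6)
After 'mod': stack = [-6, 12, -6, -2, 1] (depth 5)
After 'push 5': stack = [-6, 12, -6, -2, 1, 5] (depth 6)
After 'push 14': stack = [-6, 12, -6, -2, 1, 5, 14] (depth 7)
After 'push 14': stack = [-6, 12, -6, -2, 1, 5, 14, 14] (depth 8)
After 'push 6': stack = [-6, 12, -6, -2, 1, 5, 14, 14, 6] (depth 9)
After 'push 15': stack = [-6, 12, -6, -2, 1, 5, 14, 14, 6, 15] (depth 10)
After 'push 18': stack = [-6, 12, -6, -2, 1, 5, 14, 14, 6, 15, 18] (depth 11)
After 'push 5': stack = [-6, 12, -6, -2, 1, 5, 14, 14, 6, 15, 18, 5] (depth 12)
After 'push 7': stack = [-6, 12, -6, -2, 1, 5, 14, 14, 6, 15, 18, 5, 7] (depth 13)
After 'pop': stack = [-6, 12, -6, -2, 1, 5, 14, 14, 6, 15, 18, 5] (depth 12)

Answer: 12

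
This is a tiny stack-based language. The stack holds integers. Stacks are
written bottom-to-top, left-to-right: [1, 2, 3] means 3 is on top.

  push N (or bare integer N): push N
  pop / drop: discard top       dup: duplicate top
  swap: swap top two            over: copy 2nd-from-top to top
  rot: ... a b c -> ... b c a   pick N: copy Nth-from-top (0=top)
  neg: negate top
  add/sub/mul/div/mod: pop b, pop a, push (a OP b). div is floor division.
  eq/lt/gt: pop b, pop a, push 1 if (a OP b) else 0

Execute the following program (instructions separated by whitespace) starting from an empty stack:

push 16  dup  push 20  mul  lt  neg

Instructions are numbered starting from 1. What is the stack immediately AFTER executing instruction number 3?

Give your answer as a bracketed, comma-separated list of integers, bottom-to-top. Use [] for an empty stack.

Answer: [16, 16, 20]

Derivation:
Step 1 ('push 16'): [16]
Step 2 ('dup'): [16, 16]
Step 3 ('push 20'): [16, 16, 20]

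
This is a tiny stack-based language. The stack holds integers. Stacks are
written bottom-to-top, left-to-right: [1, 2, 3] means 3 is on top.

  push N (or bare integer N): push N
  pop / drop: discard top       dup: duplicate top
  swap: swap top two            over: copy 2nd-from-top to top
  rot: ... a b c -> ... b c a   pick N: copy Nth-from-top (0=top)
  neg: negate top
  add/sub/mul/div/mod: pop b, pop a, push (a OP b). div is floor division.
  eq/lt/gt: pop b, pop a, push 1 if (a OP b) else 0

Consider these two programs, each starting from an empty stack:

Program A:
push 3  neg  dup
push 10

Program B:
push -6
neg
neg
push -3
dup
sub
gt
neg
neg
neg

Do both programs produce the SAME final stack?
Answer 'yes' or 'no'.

Answer: no

Derivation:
Program A trace:
  After 'push 3': [3]
  After 'neg': [-3]
  After 'dup': [-3, -3]
  After 'push 10': [-3, -3, 10]
Program A final stack: [-3, -3, 10]

Program B trace:
  After 'push -6': [-6]
  After 'neg': [6]
  After 'neg': [-6]
  After 'push -3': [-6, -3]
  After 'dup': [-6, -3, -3]
  After 'sub': [-6, 0]
  After 'gt': [0]
  After 'neg': [0]
  After 'neg': [0]
  After 'neg': [0]
Program B final stack: [0]
Same: no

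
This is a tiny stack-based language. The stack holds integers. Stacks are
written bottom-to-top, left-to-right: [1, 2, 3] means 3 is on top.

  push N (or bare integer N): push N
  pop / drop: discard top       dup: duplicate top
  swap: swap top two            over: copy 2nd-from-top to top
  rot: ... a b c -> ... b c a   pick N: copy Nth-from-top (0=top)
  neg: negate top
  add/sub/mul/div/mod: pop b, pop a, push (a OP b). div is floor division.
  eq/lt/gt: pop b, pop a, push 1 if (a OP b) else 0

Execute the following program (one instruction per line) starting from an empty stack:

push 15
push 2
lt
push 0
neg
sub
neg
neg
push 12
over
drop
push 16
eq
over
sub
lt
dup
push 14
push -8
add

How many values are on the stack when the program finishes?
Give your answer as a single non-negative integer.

After 'push 15': stack = [15] (depth 1)
After 'push 2': stack = [15, 2] (depth 2)
After 'lt': stack = [0] (depth 1)
After 'push 0': stack = [0, 0] (depth 2)
After 'neg': stack = [0, 0] (depth 2)
After 'sub': stack = [0] (depth 1)
After 'neg': stack = [0] (depth 1)
After 'neg': stack = [0] (depth 1)
After 'push 12': stack = [0, 12] (depth 2)
After 'over': stack = [0, 12, 0] (depth 3)
After 'drop': stack = [0, 12] (depth 2)
After 'push 16': stack = [0, 12, 16] (depth 3)
After 'eq': stack = [0, 0] (depth 2)
After 'over': stack = [0, 0, 0] (depth 3)
After 'sub': stack = [0, 0] (depth 2)
After 'lt': stack = [0] (depth 1)
After 'dup': stack = [0, 0] (depth 2)
After 'push 14': stack = [0, 0, 14] (depth 3)
After 'push -8': stack = [0, 0, 14, -8] (depth 4)
After 'add': stack = [0, 0, 6] (depth 3)

Answer: 3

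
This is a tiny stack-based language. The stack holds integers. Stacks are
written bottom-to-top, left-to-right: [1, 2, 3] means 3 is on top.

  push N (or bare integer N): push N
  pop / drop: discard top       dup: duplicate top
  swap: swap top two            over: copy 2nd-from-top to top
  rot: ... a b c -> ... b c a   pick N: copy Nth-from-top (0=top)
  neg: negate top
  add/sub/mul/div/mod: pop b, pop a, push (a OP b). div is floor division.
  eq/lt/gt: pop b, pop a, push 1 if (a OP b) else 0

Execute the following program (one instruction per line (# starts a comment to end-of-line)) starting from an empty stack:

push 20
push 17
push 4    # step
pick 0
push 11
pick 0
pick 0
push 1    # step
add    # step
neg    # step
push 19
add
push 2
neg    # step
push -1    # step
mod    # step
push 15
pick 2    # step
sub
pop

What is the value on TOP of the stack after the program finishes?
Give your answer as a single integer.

Answer: 0

Derivation:
After 'push 20': [20]
After 'push 17': [20, 17]
After 'push 4': [20, 17, 4]
After 'pick 0': [20, 17, 4, 4]
After 'push 11': [20, 17, 4, 4, 11]
After 'pick 0': [20, 17, 4, 4, 11, 11]
After 'pick 0': [20, 17, 4, 4, 11, 11, 11]
After 'push 1': [20, 17, 4, 4, 11, 11, 11, 1]
After 'add': [20, 17, 4, 4, 11, 11, 12]
After 'neg': [20, 17, 4, 4, 11, 11, -12]
After 'push 19': [20, 17, 4, 4, 11, 11, -12, 19]
After 'add': [20, 17, 4, 4, 11, 11, 7]
After 'push 2': [20, 17, 4, 4, 11, 11, 7, 2]
After 'neg': [20, 17, 4, 4, 11, 11, 7, -2]
After 'push -1': [20, 17, 4, 4, 11, 11, 7, -2, -1]
After 'mod': [20, 17, 4, 4, 11, 11, 7, 0]
After 'push 15': [20, 17, 4, 4, 11, 11, 7, 0, 15]
After 'pick 2': [20, 17, 4, 4, 11, 11, 7, 0, 15, 7]
After 'sub': [20, 17, 4, 4, 11, 11, 7, 0, 8]
After 'pop': [20, 17, 4, 4, 11, 11, 7, 0]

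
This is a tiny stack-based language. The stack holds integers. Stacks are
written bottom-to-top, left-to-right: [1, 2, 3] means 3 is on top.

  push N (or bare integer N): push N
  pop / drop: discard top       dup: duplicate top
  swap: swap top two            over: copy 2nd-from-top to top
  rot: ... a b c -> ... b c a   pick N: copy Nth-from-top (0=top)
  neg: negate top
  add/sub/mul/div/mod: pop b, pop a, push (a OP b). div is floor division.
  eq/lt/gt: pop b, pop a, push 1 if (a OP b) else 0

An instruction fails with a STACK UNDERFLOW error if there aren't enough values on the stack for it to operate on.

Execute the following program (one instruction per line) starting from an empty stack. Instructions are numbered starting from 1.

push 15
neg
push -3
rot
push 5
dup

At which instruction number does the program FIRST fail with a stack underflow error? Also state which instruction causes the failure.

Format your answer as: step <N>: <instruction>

Answer: step 4: rot

Derivation:
Step 1 ('push 15'): stack = [15], depth = 1
Step 2 ('neg'): stack = [-15], depth = 1
Step 3 ('push -3'): stack = [-15, -3], depth = 2
Step 4 ('rot'): needs 3 value(s) but depth is 2 — STACK UNDERFLOW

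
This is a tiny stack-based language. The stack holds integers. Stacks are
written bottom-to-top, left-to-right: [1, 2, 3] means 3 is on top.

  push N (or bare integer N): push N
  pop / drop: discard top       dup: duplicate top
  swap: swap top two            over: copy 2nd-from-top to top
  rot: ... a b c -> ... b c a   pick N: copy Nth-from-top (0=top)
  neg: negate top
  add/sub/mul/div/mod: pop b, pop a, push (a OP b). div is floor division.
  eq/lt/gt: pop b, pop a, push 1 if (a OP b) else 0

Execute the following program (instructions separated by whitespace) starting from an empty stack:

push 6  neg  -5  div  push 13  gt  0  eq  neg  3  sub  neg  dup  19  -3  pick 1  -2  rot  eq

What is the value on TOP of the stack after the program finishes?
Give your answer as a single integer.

After 'push 6': [6]
After 'neg': [-6]
After 'push -5': [-6, -5]
After 'div': [1]
After 'push 13': [1, 13]
After 'gt': [0]
After 'push 0': [0, 0]
After 'eq': [1]
After 'neg': [-1]
After 'push 3': [-1, 3]
After 'sub': [-4]
After 'neg': [4]
After 'dup': [4, 4]
After 'push 19': [4, 4, 19]
After 'push -3': [4, 4, 19, -3]
After 'pick 1': [4, 4, 19, -3, 19]
After 'push -2': [4, 4, 19, -3, 19, -2]
After 'rot': [4, 4, 19, 19, -2, -3]
After 'eq': [4, 4, 19, 19, 0]

Answer: 0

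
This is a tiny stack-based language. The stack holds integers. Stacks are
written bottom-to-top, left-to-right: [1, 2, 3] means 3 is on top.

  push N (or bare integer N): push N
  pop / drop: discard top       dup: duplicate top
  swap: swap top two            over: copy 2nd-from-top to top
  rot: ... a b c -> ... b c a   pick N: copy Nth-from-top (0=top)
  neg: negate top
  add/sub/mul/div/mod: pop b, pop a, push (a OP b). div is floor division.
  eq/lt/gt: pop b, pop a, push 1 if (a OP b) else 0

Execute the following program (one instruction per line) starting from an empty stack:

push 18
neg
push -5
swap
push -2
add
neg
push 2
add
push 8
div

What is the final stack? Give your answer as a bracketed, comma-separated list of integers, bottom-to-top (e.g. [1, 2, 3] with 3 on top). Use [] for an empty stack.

After 'push 18': [18]
After 'neg': [-18]
After 'push -5': [-18, -5]
After 'swap': [-5, -18]
After 'push -2': [-5, -18, -2]
After 'add': [-5, -20]
After 'neg': [-5, 20]
After 'push 2': [-5, 20, 2]
After 'add': [-5, 22]
After 'push 8': [-5, 22, 8]
After 'div': [-5, 2]

Answer: [-5, 2]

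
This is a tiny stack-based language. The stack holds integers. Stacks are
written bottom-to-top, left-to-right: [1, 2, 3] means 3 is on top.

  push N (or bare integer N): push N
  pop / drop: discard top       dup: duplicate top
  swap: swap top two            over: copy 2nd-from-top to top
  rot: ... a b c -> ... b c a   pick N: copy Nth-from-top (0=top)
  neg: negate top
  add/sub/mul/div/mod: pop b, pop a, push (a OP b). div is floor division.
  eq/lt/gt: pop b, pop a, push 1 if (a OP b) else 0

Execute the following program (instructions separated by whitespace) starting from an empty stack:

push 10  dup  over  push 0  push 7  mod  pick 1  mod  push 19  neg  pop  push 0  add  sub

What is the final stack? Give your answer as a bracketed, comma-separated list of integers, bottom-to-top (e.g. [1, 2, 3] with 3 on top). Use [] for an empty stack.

Answer: [10, 10, 10]

Derivation:
After 'push 10': [10]
After 'dup': [10, 10]
After 'over': [10, 10, 10]
After 'push 0': [10, 10, 10, 0]
After 'push 7': [10, 10, 10, 0, 7]
After 'mod': [10, 10, 10, 0]
After 'pick 1': [10, 10, 10, 0, 10]
After 'mod': [10, 10, 10, 0]
After 'push 19': [10, 10, 10, 0, 19]
After 'neg': [10, 10, 10, 0, -19]
After 'pop': [10, 10, 10, 0]
After 'push 0': [10, 10, 10, 0, 0]
After 'add': [10, 10, 10, 0]
After 'sub': [10, 10, 10]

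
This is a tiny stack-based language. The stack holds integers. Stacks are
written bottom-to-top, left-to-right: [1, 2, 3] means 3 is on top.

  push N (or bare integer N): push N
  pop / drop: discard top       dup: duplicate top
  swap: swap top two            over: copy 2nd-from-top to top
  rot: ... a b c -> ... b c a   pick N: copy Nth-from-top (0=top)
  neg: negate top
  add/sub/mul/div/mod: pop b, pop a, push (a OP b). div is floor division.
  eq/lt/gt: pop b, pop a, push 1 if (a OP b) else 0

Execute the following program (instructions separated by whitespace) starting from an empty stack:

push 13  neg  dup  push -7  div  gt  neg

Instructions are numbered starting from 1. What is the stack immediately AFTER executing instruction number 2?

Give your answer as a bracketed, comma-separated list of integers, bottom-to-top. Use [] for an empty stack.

Step 1 ('push 13'): [13]
Step 2 ('neg'): [-13]

Answer: [-13]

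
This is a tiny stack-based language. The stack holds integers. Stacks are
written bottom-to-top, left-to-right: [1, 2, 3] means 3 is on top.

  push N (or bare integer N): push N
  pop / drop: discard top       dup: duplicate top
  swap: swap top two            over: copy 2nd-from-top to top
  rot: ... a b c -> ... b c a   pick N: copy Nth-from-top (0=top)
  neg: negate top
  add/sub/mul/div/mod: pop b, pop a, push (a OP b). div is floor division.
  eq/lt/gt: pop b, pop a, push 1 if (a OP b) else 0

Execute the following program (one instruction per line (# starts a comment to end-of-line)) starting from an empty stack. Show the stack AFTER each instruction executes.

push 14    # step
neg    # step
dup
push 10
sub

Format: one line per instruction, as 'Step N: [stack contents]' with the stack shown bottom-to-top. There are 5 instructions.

Step 1: [14]
Step 2: [-14]
Step 3: [-14, -14]
Step 4: [-14, -14, 10]
Step 5: [-14, -24]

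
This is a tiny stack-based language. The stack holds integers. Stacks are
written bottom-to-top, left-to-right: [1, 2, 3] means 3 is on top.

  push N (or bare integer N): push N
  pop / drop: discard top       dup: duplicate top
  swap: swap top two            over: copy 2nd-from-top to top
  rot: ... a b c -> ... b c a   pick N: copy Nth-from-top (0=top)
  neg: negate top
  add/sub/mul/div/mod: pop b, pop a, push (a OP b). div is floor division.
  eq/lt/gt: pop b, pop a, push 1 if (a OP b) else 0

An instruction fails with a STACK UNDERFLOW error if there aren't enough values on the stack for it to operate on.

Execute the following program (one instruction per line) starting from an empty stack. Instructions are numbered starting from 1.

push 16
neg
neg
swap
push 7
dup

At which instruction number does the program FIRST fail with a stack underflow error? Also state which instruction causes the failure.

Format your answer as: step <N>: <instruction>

Answer: step 4: swap

Derivation:
Step 1 ('push 16'): stack = [16], depth = 1
Step 2 ('neg'): stack = [-16], depth = 1
Step 3 ('neg'): stack = [16], depth = 1
Step 4 ('swap'): needs 2 value(s) but depth is 1 — STACK UNDERFLOW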